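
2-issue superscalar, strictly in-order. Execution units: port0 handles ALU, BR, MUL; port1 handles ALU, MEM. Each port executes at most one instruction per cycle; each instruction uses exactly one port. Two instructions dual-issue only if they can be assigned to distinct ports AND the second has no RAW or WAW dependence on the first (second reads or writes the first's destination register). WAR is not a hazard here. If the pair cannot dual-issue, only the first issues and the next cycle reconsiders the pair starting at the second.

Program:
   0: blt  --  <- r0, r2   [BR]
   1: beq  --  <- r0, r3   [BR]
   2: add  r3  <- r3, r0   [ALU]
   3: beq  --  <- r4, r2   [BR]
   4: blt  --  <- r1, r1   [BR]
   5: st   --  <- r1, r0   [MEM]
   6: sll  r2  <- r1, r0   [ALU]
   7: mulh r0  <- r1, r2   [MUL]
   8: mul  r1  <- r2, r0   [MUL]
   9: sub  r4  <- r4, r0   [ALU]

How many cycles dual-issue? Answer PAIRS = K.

PAIRS = 3

c0: i0 blt  no-port BR/BR
c1: i1&i2 beq add  dual
c2: i3 beq  no-port BR/BR
c3: i4&i5 blt st  dual
c4: i6 sll  RAW r2
c5: i7 mulh  no-port MUL/MUL
c6: i8&i9 mul sub  dual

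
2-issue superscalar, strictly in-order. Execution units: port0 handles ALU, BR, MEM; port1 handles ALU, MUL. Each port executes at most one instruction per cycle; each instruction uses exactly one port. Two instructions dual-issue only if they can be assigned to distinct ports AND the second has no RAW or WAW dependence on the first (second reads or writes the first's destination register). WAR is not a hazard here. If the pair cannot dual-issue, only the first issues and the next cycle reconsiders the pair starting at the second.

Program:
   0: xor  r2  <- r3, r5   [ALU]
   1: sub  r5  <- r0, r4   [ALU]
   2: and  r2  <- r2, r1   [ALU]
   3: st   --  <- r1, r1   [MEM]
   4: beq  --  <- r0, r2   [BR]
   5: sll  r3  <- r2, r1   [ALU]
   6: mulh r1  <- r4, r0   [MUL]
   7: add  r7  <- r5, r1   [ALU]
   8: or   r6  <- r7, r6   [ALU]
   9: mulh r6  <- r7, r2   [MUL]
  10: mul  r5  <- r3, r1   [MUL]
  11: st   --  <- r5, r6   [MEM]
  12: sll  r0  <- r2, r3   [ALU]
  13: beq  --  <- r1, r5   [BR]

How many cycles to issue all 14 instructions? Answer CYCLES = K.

  cy0 -> i0,i1 (xor.ALU sub.ALU) dual
  cy1 -> i2,i3 (and.ALU st.MEM) dual
  cy2 -> i4,i5 (beq.BR sll.ALU) dual
  cy3 -> i6 (mulh.MUL) RAW r1
  cy4 -> i7 (add.ALU) RAW r7
  cy5 -> i8 (or.ALU) WAW r6
  cy6 -> i9 (mulh.MUL) no-port MUL/MUL
  cy7 -> i10 (mul.MUL) RAW r5
  cy8 -> i11,i12 (st.MEM sll.ALU) dual
  cy9 -> i13 (beq.BR) tail

CYCLES = 10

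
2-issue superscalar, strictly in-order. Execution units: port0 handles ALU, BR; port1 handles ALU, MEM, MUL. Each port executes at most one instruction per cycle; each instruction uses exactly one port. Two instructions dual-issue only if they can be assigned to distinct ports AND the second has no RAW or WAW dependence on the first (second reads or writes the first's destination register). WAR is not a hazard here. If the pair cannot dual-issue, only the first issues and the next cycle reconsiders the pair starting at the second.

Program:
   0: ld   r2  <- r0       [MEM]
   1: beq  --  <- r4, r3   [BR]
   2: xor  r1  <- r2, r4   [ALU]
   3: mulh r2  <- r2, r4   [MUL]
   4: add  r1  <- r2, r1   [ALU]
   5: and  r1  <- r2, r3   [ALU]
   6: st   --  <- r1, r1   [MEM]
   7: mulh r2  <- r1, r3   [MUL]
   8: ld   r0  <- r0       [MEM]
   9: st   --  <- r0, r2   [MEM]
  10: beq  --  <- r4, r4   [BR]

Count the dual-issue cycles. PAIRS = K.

PAIRS = 3

#0 head=0: ld/beq i0+i1 dual
#1 head=2: xor/mulh i2+i3 dual
#2 head=4: add i4 WAW r1
#3 head=5: and i5 RAW r1
#4 head=6: st i6 no-port MEM/MUL
#5 head=7: mulh i7 no-port MUL/MEM
#6 head=8: ld i8 no-port MEM/MEM
#7 head=9: st/beq i9+i10 dual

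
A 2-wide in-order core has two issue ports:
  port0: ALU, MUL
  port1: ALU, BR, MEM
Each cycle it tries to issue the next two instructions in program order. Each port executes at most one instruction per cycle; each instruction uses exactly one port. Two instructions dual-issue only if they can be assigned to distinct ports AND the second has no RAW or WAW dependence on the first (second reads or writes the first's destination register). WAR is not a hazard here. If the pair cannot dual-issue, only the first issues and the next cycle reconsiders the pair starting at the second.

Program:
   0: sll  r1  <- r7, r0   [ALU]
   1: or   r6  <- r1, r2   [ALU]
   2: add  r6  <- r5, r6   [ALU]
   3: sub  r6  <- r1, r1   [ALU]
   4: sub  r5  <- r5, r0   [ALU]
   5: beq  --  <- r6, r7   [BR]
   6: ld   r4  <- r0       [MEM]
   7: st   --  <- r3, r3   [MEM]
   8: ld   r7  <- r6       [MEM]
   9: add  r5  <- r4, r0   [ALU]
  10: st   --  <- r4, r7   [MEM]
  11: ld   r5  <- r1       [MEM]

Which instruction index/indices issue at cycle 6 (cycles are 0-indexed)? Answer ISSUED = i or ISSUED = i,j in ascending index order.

ISSUED = 7

  cy0 -> i0 (sll.ALU) RAW r1
  cy1 -> i1 (or.ALU) RAW+WAW r6
  cy2 -> i2 (add.ALU) WAW r6
  cy3 -> i3+i4 (sub.ALU/sub.ALU) pair
  cy4 -> i5 (beq.BR) no-port BR/MEM
  cy5 -> i6 (ld.MEM) no-port MEM/MEM
  cy6 -> i7 (st.MEM) no-port MEM/MEM
  cy7 -> i8+i9 (ld.MEM/add.ALU) pair
  cy8 -> i10 (st.MEM) no-port MEM/MEM
  cy9 -> i11 (ld.MEM) tail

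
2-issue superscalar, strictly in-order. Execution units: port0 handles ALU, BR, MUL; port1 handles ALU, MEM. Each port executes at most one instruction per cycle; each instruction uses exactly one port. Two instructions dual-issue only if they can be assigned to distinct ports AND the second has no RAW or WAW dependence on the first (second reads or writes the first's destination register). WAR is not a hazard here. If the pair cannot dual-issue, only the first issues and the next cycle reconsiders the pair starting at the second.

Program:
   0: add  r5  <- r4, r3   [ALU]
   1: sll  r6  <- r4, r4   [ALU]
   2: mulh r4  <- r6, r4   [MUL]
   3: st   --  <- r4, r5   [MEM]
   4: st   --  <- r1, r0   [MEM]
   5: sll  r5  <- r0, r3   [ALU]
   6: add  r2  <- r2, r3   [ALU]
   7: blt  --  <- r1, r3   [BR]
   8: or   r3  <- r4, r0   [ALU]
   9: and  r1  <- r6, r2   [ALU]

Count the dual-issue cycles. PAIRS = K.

PAIRS = 4

0. add/sll @i0,i1  | pair
1. mulh @i2  | RAW r4
2. st @i3  | no-port MEM/MEM
3. st/sll @i4,i5  | pair
4. add/blt @i6,i7  | pair
5. or/and @i8,i9  | pair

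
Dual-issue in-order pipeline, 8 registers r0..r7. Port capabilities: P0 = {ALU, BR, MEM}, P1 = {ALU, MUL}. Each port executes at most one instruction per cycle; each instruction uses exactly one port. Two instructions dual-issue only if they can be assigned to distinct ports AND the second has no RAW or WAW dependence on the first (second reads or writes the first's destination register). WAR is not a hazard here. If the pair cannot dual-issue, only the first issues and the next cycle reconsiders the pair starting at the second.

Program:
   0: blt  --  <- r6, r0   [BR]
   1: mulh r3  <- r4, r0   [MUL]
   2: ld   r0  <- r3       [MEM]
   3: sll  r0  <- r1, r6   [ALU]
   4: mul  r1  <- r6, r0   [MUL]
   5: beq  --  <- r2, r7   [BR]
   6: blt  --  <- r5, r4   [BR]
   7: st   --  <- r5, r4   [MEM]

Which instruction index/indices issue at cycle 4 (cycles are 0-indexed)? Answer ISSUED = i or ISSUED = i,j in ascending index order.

ISSUED = 6

  cy0 -> i0&i1 (blt.BR/mulh.MUL) 2-wide
  cy1 -> i2 (ld.MEM) WAW r0
  cy2 -> i3 (sll.ALU) RAW r0
  cy3 -> i4&i5 (mul.MUL/beq.BR) 2-wide
  cy4 -> i6 (blt.BR) no-port BR/MEM
  cy5 -> i7 (st.MEM) tail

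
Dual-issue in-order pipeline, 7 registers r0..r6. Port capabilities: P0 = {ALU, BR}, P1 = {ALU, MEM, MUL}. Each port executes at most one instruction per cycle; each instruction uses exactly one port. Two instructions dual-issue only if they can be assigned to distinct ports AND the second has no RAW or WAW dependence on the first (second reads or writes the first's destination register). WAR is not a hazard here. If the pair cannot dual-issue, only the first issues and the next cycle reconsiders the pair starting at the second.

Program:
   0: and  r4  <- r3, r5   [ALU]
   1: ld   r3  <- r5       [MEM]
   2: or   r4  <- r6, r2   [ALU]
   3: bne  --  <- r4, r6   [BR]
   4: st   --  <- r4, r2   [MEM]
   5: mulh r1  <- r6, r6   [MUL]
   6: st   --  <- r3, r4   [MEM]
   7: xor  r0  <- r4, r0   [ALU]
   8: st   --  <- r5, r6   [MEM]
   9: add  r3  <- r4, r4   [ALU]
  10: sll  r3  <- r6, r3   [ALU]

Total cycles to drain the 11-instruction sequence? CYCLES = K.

CYCLES = 7

#0 head=0: and/ld i0,i1 pair
#1 head=2: or i2 RAW r4
#2 head=3: bne/st i3,i4 pair
#3 head=5: mulh i5 no-port MUL/MEM
#4 head=6: st/xor i6,i7 pair
#5 head=8: st/add i8,i9 pair
#6 head=10: sll i10 tail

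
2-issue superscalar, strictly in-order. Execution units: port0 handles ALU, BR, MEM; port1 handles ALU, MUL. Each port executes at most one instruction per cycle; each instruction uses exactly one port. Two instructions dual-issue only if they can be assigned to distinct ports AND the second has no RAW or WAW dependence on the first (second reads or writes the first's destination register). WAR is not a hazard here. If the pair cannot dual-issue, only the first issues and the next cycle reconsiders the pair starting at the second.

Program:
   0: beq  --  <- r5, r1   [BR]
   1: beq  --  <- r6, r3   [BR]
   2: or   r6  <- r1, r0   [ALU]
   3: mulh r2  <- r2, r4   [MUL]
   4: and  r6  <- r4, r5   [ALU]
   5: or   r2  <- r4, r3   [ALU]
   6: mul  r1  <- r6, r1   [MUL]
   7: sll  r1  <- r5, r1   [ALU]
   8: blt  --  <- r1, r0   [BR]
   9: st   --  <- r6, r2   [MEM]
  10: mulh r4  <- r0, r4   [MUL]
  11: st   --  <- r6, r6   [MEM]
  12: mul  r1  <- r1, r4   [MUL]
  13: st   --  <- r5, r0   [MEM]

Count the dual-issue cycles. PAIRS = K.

PAIRS = 5

#0 head=0: beq.BR i0 no-port BR/BR
#1 head=1: beq.BR+or.ALU i1/i2 2-wide
#2 head=3: mulh.MUL+and.ALU i3/i4 2-wide
#3 head=5: or.ALU+mul.MUL i5/i6 2-wide
#4 head=7: sll.ALU i7 RAW r1
#5 head=8: blt.BR i8 no-port BR/MEM
#6 head=9: st.MEM+mulh.MUL i9/i10 2-wide
#7 head=11: st.MEM+mul.MUL i11/i12 2-wide
#8 head=13: st.MEM i13 tail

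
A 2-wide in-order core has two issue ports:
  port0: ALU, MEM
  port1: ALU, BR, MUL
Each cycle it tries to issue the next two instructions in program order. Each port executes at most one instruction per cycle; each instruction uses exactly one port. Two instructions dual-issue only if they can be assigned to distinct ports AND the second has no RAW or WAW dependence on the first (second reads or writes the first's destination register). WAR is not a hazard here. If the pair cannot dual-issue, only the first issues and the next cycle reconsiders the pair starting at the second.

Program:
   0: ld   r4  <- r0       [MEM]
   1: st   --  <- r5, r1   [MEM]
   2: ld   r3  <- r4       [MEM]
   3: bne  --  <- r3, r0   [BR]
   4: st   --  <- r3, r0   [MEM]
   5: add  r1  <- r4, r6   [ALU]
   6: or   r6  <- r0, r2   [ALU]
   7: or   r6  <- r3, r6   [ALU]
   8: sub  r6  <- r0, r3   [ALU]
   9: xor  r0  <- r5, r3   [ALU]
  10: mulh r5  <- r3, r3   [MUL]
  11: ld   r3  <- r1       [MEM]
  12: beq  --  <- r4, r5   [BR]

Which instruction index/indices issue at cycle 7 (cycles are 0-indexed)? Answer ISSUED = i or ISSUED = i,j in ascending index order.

c0: i0 ld  no-port MEM/MEM
c1: i1 st  no-port MEM/MEM
c2: i2 ld  RAW r3
c3: i3&i4 bne/st  dual
c4: i5&i6 add/or  dual
c5: i7 or  WAW r6
c6: i8&i9 sub/xor  dual
c7: i10&i11 mulh/ld  dual
c8: i12 beq  tail

ISSUED = 10,11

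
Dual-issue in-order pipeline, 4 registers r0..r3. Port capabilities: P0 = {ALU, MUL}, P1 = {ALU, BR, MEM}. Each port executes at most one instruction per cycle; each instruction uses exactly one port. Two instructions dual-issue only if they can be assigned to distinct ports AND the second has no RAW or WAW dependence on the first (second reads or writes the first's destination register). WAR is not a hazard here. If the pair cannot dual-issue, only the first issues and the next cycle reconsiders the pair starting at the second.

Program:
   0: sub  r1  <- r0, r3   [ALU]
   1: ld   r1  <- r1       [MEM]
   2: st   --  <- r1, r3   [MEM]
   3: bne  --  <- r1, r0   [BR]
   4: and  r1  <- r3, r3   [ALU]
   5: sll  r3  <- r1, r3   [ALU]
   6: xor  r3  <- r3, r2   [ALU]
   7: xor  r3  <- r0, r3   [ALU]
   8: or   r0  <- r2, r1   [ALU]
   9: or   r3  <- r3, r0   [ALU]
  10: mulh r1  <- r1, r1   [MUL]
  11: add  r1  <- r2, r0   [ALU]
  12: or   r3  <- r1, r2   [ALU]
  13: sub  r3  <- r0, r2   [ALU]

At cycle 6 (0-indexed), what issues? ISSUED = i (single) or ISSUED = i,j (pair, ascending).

#0 head=0: sub.ALU i0 RAW+WAW r1
#1 head=1: ld.MEM i1 no-port MEM/MEM
#2 head=2: st.MEM i2 no-port MEM/BR
#3 head=3: bne.BR+and.ALU i3,i4 pair
#4 head=5: sll.ALU i5 RAW+WAW r3
#5 head=6: xor.ALU i6 RAW+WAW r3
#6 head=7: xor.ALU+or.ALU i7,i8 pair
#7 head=9: or.ALU+mulh.MUL i9,i10 pair
#8 head=11: add.ALU i11 RAW r1
#9 head=12: or.ALU i12 WAW r3
#10 head=13: sub.ALU i13 tail

ISSUED = 7,8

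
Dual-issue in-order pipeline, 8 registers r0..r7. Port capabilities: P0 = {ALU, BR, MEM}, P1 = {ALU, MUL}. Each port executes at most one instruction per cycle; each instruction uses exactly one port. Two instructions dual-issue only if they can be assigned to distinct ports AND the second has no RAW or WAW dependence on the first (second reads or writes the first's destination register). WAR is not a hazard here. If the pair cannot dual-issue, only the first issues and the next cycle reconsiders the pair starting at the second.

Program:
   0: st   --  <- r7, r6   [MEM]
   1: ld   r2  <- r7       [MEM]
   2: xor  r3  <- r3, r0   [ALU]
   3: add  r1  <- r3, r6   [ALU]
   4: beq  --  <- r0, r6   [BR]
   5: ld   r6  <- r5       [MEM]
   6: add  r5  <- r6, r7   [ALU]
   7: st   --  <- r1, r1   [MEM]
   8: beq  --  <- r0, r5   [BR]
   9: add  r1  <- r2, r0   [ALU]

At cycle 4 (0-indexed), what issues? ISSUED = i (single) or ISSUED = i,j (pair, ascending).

ISSUED = 6,7

0. st.MEM @i0  | no-port MEM/MEM
1. ld.MEM xor.ALU @i1&i2  | 2-wide
2. add.ALU beq.BR @i3&i4  | 2-wide
3. ld.MEM @i5  | RAW r6
4. add.ALU st.MEM @i6&i7  | 2-wide
5. beq.BR add.ALU @i8&i9  | 2-wide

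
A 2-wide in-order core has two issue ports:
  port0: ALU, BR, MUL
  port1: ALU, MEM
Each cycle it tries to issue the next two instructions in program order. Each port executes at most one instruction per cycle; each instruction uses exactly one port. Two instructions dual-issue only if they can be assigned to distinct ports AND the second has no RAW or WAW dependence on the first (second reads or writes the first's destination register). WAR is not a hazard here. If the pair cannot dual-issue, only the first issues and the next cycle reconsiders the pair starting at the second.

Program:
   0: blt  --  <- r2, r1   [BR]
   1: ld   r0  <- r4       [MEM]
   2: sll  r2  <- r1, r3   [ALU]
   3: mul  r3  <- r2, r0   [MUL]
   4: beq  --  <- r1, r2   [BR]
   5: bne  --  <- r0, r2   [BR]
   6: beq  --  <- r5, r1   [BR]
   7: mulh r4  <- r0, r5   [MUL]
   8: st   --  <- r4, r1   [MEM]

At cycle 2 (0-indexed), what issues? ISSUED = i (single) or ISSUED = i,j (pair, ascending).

c0: i0,i1 blt.BR ld.MEM  2-wide
c1: i2 sll.ALU  RAW r2
c2: i3 mul.MUL  no-port MUL/BR
c3: i4 beq.BR  no-port BR/BR
c4: i5 bne.BR  no-port BR/BR
c5: i6 beq.BR  no-port BR/MUL
c6: i7 mulh.MUL  RAW r4
c7: i8 st.MEM  tail

ISSUED = 3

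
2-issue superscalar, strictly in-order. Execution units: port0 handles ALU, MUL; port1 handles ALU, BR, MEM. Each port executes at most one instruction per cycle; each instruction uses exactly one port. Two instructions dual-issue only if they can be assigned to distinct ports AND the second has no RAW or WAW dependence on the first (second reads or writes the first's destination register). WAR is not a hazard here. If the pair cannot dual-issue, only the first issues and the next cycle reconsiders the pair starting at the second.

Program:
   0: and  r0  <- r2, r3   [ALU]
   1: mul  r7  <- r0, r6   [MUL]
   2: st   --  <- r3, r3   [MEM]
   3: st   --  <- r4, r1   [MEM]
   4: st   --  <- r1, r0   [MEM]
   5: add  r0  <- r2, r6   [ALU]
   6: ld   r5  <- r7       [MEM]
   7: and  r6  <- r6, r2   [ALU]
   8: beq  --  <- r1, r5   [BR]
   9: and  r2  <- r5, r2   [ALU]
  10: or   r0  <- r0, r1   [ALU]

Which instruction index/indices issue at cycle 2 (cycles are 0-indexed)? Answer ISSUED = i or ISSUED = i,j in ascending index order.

[0] i0  and  -- RAW r0
[1] i1+i2  mul/st  -- dual
[2] i3  st  -- no-port MEM/MEM
[3] i4+i5  st/add  -- dual
[4] i6+i7  ld/and  -- dual
[5] i8+i9  beq/and  -- dual
[6] i10  or  -- tail

ISSUED = 3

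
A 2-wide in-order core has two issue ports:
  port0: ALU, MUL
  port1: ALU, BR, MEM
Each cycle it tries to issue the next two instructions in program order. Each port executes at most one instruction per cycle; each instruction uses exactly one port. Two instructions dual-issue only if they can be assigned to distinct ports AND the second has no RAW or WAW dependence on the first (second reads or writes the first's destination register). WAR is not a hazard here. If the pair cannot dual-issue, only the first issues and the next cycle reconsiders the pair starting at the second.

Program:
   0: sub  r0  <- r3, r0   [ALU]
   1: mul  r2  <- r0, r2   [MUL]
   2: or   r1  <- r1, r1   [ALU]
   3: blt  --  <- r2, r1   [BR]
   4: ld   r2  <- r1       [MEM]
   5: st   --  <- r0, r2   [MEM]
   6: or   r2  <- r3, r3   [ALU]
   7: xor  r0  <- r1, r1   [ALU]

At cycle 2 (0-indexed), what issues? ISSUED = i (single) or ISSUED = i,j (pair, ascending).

ISSUED = 3

t=0 i0:sub ; RAW r0
t=1 i1,i2:mul/or ; 2-wide
t=2 i3:blt ; no-port BR/MEM
t=3 i4:ld ; no-port MEM/MEM
t=4 i5,i6:st/or ; 2-wide
t=5 i7:xor ; tail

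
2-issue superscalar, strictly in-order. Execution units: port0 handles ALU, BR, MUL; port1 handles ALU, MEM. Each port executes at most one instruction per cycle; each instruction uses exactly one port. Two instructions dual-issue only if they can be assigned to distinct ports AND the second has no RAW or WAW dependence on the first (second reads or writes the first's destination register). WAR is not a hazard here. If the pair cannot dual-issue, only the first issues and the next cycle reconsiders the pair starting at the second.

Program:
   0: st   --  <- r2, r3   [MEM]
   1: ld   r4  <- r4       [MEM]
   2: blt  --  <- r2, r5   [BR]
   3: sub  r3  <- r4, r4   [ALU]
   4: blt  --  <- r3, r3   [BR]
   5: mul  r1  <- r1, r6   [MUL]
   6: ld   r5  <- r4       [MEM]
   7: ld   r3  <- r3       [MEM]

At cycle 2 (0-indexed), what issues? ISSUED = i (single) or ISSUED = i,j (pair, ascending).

ISSUED = 3

#0 head=0: st.MEM i0 no-port MEM/MEM
#1 head=1: ld.MEM/blt.BR i1+i2 2-wide
#2 head=3: sub.ALU i3 RAW r3
#3 head=4: blt.BR i4 no-port BR/MUL
#4 head=5: mul.MUL/ld.MEM i5+i6 2-wide
#5 head=7: ld.MEM i7 tail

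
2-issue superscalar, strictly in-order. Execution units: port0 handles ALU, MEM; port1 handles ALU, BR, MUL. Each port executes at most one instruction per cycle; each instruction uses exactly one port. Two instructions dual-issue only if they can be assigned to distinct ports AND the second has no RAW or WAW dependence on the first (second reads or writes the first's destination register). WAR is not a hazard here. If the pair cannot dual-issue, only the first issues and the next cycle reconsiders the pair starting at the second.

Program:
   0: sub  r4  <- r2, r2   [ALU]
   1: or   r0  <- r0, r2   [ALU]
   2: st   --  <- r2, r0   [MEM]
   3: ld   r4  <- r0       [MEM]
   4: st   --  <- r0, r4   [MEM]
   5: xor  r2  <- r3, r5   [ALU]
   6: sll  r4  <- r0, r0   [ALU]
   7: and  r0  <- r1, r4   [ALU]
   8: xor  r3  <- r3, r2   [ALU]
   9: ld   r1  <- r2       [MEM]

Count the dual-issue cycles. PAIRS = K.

PAIRS = 3

#0 head=0: sub.ALU/or.ALU i0&i1 dual
#1 head=2: st.MEM i2 no-port MEM/MEM
#2 head=3: ld.MEM i3 no-port MEM/MEM
#3 head=4: st.MEM/xor.ALU i4&i5 dual
#4 head=6: sll.ALU i6 RAW r4
#5 head=7: and.ALU/xor.ALU i7&i8 dual
#6 head=9: ld.MEM i9 tail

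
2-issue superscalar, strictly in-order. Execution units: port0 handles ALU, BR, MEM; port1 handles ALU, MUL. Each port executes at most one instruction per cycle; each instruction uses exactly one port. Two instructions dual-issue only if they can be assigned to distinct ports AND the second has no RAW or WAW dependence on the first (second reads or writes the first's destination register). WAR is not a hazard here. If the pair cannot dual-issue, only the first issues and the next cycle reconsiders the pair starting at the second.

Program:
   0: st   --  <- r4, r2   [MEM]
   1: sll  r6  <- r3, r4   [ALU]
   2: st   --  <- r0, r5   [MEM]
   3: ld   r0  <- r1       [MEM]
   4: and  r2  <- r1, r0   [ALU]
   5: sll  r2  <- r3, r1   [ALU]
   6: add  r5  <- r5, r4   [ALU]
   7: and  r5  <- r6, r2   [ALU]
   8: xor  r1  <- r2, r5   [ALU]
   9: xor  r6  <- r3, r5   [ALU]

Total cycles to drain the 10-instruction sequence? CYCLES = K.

0. st/sll @i0&i1  | 2-wide
1. st @i2  | no-port MEM/MEM
2. ld @i3  | RAW r0
3. and @i4  | WAW r2
4. sll/add @i5&i6  | 2-wide
5. and @i7  | RAW r5
6. xor/xor @i8&i9  | 2-wide

CYCLES = 7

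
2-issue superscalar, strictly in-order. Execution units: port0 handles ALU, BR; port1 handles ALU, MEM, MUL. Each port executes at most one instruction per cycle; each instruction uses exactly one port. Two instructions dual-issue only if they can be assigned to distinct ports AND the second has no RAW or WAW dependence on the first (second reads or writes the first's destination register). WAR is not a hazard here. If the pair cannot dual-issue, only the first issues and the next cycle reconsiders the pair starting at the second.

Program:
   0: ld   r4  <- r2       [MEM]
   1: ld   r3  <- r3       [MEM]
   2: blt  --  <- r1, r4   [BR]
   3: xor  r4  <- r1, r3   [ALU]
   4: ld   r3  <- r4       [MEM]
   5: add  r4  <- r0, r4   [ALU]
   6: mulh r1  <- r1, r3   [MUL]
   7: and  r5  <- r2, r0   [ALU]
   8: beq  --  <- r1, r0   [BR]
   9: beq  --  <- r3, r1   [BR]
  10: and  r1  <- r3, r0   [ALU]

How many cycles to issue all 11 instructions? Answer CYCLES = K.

CYCLES = 7

c0: i0 ld  no-port MEM/MEM
c1: i1,i2 ld+blt  pair
c2: i3 xor  RAW r4
c3: i4,i5 ld+add  pair
c4: i6,i7 mulh+and  pair
c5: i8 beq  no-port BR/BR
c6: i9,i10 beq+and  pair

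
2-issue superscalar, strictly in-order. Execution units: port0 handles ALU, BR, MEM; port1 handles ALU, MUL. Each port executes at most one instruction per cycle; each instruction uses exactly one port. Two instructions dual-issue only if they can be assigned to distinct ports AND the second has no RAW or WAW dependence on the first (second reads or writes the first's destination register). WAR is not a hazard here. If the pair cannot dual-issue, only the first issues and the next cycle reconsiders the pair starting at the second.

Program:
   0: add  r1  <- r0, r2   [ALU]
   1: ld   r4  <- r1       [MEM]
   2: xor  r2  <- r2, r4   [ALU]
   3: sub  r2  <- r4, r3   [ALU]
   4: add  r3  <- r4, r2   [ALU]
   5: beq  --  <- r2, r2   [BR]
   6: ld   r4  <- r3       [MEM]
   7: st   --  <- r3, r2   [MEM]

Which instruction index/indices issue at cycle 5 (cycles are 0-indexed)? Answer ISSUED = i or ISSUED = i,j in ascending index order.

ISSUED = 6

c0: i0 add  RAW r1
c1: i1 ld  RAW r4
c2: i2 xor  WAW r2
c3: i3 sub  RAW r2
c4: i4/i5 add/beq  pair
c5: i6 ld  no-port MEM/MEM
c6: i7 st  tail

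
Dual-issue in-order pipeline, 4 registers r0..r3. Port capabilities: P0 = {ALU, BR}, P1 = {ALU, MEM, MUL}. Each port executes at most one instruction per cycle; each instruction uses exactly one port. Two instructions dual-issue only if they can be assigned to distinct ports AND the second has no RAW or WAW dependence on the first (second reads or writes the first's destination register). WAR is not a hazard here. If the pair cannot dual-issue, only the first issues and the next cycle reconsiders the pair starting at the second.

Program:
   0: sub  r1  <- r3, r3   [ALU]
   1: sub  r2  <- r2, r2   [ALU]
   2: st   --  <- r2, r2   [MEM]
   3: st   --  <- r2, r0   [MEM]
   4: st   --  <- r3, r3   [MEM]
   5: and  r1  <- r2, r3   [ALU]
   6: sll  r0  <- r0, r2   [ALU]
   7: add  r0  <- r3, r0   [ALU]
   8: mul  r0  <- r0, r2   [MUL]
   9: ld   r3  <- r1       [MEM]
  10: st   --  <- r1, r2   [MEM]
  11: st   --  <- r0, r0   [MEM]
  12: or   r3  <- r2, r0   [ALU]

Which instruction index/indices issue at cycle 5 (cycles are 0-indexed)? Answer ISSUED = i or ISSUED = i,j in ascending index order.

ISSUED = 7

t=0 i0&i1:sub+sub ; pair
t=1 i2:st ; no-port MEM/MEM
t=2 i3:st ; no-port MEM/MEM
t=3 i4&i5:st+and ; pair
t=4 i6:sll ; RAW+WAW r0
t=5 i7:add ; RAW+WAW r0
t=6 i8:mul ; no-port MUL/MEM
t=7 i9:ld ; no-port MEM/MEM
t=8 i10:st ; no-port MEM/MEM
t=9 i11&i12:st+or ; pair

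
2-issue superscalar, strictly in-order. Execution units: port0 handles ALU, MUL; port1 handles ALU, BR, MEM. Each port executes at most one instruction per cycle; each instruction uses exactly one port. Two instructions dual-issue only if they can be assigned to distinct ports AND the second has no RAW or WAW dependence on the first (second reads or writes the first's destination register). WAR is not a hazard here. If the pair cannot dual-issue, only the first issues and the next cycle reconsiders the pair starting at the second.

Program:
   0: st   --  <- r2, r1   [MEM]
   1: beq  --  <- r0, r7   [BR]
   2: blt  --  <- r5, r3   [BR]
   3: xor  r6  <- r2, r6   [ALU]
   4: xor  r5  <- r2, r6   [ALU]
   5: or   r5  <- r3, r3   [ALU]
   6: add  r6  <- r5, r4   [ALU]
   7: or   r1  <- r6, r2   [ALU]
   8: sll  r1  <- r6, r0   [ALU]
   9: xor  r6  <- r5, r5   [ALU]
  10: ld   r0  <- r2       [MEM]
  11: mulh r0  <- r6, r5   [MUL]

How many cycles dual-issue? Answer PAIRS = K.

PAIRS = 2

t=0 i0:st.MEM ; no-port MEM/BR
t=1 i1:beq.BR ; no-port BR/BR
t=2 i2&i3:blt.BR/xor.ALU ; dual
t=3 i4:xor.ALU ; WAW r5
t=4 i5:or.ALU ; RAW r5
t=5 i6:add.ALU ; RAW r6
t=6 i7:or.ALU ; WAW r1
t=7 i8&i9:sll.ALU/xor.ALU ; dual
t=8 i10:ld.MEM ; WAW r0
t=9 i11:mulh.MUL ; tail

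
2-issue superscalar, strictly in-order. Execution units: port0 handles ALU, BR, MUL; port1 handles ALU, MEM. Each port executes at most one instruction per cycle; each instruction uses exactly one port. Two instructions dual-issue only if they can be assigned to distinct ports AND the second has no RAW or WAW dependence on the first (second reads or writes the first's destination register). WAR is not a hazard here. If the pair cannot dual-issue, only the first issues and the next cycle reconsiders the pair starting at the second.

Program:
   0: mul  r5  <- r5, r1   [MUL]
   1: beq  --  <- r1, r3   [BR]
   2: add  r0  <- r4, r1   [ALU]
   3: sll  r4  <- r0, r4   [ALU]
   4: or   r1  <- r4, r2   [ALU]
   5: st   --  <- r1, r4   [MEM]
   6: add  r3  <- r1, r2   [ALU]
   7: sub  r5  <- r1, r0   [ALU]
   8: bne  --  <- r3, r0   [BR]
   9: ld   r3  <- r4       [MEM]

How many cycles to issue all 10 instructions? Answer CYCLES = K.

0. mul @i0  | no-port MUL/BR
1. beq/add @i1&i2  | 2-wide
2. sll @i3  | RAW r4
3. or @i4  | RAW r1
4. st/add @i5&i6  | 2-wide
5. sub/bne @i7&i8  | 2-wide
6. ld @i9  | tail

CYCLES = 7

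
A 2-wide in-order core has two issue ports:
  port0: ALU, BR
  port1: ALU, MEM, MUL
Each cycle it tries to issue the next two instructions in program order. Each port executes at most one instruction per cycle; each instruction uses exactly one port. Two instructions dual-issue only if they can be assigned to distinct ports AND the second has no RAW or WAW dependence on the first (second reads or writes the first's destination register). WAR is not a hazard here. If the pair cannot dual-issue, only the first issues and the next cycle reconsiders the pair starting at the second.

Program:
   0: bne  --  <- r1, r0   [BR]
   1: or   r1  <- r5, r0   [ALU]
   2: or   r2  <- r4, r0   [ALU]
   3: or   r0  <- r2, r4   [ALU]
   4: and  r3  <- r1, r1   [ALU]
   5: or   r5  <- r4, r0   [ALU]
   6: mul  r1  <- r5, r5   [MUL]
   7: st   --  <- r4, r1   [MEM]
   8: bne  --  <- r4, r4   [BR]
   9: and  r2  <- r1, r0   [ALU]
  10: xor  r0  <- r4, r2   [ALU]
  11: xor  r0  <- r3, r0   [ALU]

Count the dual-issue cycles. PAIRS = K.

PAIRS = 3

t=0 i0+i1:bne+or ; dual
t=1 i2:or ; RAW r2
t=2 i3+i4:or+and ; dual
t=3 i5:or ; RAW r5
t=4 i6:mul ; no-port MUL/MEM
t=5 i7+i8:st+bne ; dual
t=6 i9:and ; RAW r2
t=7 i10:xor ; RAW+WAW r0
t=8 i11:xor ; tail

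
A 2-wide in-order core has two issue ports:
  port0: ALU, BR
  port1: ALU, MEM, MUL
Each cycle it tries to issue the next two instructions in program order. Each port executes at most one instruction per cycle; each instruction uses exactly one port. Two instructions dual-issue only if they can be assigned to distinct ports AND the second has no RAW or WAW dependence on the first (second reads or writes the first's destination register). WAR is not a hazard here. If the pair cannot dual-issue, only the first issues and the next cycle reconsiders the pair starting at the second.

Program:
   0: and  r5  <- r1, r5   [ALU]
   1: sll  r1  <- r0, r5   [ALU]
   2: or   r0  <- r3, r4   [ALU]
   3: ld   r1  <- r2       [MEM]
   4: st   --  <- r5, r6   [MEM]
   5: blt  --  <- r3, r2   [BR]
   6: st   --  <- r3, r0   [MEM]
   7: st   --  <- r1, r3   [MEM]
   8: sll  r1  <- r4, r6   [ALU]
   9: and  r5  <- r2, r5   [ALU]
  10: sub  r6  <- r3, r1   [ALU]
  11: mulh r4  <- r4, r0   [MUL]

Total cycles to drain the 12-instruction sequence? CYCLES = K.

[0] i0  and.ALU  -- RAW r5
[1] i1/i2  sll.ALU/or.ALU  -- dual
[2] i3  ld.MEM  -- no-port MEM/MEM
[3] i4/i5  st.MEM/blt.BR  -- dual
[4] i6  st.MEM  -- no-port MEM/MEM
[5] i7/i8  st.MEM/sll.ALU  -- dual
[6] i9/i10  and.ALU/sub.ALU  -- dual
[7] i11  mulh.MUL  -- tail

CYCLES = 8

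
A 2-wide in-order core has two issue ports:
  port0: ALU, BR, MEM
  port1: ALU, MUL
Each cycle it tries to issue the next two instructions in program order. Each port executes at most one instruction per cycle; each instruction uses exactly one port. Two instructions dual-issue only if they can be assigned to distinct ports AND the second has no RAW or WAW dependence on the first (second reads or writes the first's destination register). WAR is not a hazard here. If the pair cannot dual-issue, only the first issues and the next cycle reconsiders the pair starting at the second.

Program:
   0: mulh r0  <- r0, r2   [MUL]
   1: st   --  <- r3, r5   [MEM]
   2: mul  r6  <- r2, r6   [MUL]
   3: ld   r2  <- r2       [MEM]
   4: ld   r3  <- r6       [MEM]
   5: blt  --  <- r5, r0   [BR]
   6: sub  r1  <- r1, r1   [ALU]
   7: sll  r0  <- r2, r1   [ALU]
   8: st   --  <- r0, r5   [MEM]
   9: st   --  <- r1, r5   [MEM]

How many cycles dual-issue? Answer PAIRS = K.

t=0 i0&i1:mulh st ; pair
t=1 i2&i3:mul ld ; pair
t=2 i4:ld ; no-port MEM/BR
t=3 i5&i6:blt sub ; pair
t=4 i7:sll ; RAW r0
t=5 i8:st ; no-port MEM/MEM
t=6 i9:st ; tail

PAIRS = 3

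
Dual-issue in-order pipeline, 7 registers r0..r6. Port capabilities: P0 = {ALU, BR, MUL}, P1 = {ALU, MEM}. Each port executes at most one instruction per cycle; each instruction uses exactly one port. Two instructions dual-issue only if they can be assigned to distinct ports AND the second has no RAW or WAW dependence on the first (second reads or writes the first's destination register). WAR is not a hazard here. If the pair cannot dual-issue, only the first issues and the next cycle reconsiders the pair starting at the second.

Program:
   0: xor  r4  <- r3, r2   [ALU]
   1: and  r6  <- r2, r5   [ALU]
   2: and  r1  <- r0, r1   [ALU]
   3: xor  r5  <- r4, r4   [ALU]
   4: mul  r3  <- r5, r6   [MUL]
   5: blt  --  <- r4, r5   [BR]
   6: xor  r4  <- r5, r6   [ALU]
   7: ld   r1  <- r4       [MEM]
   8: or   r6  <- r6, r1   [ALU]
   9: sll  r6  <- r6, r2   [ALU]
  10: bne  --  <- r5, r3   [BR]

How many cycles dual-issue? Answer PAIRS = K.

  cy0 -> i0+i1 (xor.ALU;and.ALU) dual
  cy1 -> i2+i3 (and.ALU;xor.ALU) dual
  cy2 -> i4 (mul.MUL) no-port MUL/BR
  cy3 -> i5+i6 (blt.BR;xor.ALU) dual
  cy4 -> i7 (ld.MEM) RAW r1
  cy5 -> i8 (or.ALU) RAW+WAW r6
  cy6 -> i9+i10 (sll.ALU;bne.BR) dual

PAIRS = 4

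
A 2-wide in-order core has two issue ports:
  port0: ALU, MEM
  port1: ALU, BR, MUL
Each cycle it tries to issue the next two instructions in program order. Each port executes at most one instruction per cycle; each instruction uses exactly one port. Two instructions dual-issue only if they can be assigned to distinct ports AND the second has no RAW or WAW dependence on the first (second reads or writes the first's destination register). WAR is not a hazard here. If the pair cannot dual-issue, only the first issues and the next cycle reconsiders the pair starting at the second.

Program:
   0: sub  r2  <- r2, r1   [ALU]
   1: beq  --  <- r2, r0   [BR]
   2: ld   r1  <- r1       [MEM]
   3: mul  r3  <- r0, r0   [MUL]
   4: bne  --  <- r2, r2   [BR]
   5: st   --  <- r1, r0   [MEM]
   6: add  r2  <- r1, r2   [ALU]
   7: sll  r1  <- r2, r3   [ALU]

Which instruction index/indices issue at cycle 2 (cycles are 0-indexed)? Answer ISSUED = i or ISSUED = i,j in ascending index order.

ISSUED = 3

t=0 i0:sub ; RAW r2
t=1 i1/i2:beq ld ; pair
t=2 i3:mul ; no-port MUL/BR
t=3 i4/i5:bne st ; pair
t=4 i6:add ; RAW r2
t=5 i7:sll ; tail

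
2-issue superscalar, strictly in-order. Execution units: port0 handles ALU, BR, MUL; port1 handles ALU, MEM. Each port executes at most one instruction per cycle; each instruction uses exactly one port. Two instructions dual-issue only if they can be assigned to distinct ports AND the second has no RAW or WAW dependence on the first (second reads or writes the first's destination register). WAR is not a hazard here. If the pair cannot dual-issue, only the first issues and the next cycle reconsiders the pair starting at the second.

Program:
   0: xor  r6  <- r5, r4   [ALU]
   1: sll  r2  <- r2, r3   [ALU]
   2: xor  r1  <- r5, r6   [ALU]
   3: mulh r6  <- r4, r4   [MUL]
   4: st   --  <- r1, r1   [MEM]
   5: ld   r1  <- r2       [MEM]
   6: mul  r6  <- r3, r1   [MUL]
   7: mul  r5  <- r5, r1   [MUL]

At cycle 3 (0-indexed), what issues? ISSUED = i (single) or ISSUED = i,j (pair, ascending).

ISSUED = 5

c0: i0+i1 xor.ALU/sll.ALU  dual
c1: i2+i3 xor.ALU/mulh.MUL  dual
c2: i4 st.MEM  no-port MEM/MEM
c3: i5 ld.MEM  RAW r1
c4: i6 mul.MUL  no-port MUL/MUL
c5: i7 mul.MUL  tail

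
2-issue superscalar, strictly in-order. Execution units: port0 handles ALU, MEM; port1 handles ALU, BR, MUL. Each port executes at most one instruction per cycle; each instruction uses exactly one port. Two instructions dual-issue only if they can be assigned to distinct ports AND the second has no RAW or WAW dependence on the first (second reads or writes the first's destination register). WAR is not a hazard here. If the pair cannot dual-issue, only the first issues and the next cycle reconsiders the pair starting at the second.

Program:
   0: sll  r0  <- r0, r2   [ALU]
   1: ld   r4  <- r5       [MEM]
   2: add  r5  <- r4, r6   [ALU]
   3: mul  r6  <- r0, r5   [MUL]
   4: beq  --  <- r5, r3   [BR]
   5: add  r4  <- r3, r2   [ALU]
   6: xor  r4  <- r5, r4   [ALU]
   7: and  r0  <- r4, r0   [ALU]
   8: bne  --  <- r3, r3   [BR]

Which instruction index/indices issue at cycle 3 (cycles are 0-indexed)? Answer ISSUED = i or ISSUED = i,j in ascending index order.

ISSUED = 4,5

c0: i0&i1 sll.ALU+ld.MEM  2-wide
c1: i2 add.ALU  RAW r5
c2: i3 mul.MUL  no-port MUL/BR
c3: i4&i5 beq.BR+add.ALU  2-wide
c4: i6 xor.ALU  RAW r4
c5: i7&i8 and.ALU+bne.BR  2-wide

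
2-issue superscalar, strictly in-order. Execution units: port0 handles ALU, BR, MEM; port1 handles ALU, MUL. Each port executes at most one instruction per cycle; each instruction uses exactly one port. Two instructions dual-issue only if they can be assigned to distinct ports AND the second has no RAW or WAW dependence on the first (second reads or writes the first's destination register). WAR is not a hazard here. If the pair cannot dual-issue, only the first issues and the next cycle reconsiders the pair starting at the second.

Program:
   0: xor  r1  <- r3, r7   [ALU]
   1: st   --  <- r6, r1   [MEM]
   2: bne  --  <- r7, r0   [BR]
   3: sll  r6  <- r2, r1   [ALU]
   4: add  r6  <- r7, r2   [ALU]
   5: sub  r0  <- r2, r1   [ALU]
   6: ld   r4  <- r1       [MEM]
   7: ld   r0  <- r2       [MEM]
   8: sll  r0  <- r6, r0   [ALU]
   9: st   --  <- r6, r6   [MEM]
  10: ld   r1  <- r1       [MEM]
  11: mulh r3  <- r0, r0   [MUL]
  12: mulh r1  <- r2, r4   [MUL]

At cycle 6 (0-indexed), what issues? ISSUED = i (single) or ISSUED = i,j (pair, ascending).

c0: i0 xor.ALU  RAW r1
c1: i1 st.MEM  no-port MEM/BR
c2: i2/i3 bne.BR sll.ALU  2-wide
c3: i4/i5 add.ALU sub.ALU  2-wide
c4: i6 ld.MEM  no-port MEM/MEM
c5: i7 ld.MEM  RAW+WAW r0
c6: i8/i9 sll.ALU st.MEM  2-wide
c7: i10/i11 ld.MEM mulh.MUL  2-wide
c8: i12 mulh.MUL  tail

ISSUED = 8,9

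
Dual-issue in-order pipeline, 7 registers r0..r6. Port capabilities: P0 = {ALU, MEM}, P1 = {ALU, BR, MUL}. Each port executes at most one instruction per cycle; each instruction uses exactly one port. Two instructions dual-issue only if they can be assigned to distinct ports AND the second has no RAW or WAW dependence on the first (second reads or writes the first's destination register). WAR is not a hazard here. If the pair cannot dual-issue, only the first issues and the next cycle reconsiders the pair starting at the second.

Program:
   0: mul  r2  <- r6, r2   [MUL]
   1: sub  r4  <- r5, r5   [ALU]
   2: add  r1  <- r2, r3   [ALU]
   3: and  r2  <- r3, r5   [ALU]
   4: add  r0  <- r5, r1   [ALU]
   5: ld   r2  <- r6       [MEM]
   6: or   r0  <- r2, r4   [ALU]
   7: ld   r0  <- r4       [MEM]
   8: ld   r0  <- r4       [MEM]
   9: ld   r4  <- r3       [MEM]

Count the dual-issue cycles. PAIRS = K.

PAIRS = 3

[0] i0,i1  mul;sub  -- 2-wide
[1] i2,i3  add;and  -- 2-wide
[2] i4,i5  add;ld  -- 2-wide
[3] i6  or  -- WAW r0
[4] i7  ld  -- no-port MEM/MEM
[5] i8  ld  -- no-port MEM/MEM
[6] i9  ld  -- tail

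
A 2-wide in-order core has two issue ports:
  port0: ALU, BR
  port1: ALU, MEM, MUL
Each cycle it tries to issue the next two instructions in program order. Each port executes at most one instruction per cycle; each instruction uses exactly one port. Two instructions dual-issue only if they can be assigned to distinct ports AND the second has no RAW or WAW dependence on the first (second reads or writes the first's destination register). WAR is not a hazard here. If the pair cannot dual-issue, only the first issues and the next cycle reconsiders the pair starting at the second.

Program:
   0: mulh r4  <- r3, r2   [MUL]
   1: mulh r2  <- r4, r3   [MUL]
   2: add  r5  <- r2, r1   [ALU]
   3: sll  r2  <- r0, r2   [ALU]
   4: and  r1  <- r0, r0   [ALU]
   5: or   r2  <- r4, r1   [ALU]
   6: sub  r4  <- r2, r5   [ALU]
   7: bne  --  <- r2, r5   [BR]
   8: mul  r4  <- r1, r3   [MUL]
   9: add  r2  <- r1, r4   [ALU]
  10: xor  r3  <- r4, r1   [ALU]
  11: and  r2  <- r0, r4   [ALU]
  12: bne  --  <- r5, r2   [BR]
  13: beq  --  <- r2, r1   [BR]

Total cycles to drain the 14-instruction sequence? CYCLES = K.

  cy0 -> i0 (mulh) no-port MUL/MUL
  cy1 -> i1 (mulh) RAW r2
  cy2 -> i2&i3 (add/sll) 2-wide
  cy3 -> i4 (and) RAW r1
  cy4 -> i5 (or) RAW r2
  cy5 -> i6&i7 (sub/bne) 2-wide
  cy6 -> i8 (mul) RAW r4
  cy7 -> i9&i10 (add/xor) 2-wide
  cy8 -> i11 (and) RAW r2
  cy9 -> i12 (bne) no-port BR/BR
  cy10 -> i13 (beq) tail

CYCLES = 11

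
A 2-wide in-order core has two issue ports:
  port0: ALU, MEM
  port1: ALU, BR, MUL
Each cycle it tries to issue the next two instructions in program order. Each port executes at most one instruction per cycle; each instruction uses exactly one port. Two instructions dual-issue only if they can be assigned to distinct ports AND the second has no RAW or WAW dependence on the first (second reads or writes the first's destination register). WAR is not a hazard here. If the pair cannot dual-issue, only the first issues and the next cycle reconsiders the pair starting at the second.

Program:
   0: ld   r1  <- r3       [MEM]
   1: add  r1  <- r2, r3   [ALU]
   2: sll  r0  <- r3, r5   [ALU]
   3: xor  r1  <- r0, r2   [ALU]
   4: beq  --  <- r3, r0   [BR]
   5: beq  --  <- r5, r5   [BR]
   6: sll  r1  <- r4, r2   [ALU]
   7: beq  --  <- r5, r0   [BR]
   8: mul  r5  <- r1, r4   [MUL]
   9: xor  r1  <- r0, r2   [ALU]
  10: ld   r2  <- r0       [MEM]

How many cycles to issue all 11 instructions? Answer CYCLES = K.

0. ld @i0  | WAW r1
1. add+sll @i1+i2  | 2-wide
2. xor+beq @i3+i4  | 2-wide
3. beq+sll @i5+i6  | 2-wide
4. beq @i7  | no-port BR/MUL
5. mul+xor @i8+i9  | 2-wide
6. ld @i10  | tail

CYCLES = 7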